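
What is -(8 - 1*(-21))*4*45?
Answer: -5220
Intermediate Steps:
-(8 - 1*(-21))*4*45 = -(8 + 21)*4*45 = -29*4*45 = -116*45 = -1*5220 = -5220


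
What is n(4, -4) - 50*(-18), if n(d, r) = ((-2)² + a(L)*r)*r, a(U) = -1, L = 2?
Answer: 868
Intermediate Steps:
n(d, r) = r*(4 - r) (n(d, r) = ((-2)² - r)*r = (4 - r)*r = r*(4 - r))
n(4, -4) - 50*(-18) = -4*(4 - 1*(-4)) - 50*(-18) = -4*(4 + 4) + 900 = -4*8 + 900 = -32 + 900 = 868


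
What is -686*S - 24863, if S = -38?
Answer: 1205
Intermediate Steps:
-686*S - 24863 = -686*(-38) - 24863 = 26068 - 24863 = 1205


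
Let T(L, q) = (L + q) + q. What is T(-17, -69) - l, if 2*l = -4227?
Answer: 3917/2 ≈ 1958.5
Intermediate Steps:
l = -4227/2 (l = (½)*(-4227) = -4227/2 ≈ -2113.5)
T(L, q) = L + 2*q
T(-17, -69) - l = (-17 + 2*(-69)) - 1*(-4227/2) = (-17 - 138) + 4227/2 = -155 + 4227/2 = 3917/2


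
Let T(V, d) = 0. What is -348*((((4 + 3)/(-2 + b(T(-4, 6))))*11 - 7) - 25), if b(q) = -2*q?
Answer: 24534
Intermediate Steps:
-348*((((4 + 3)/(-2 + b(T(-4, 6))))*11 - 7) - 25) = -348*((((4 + 3)/(-2 - 2*0))*11 - 7) - 25) = -348*(((7/(-2 + 0))*11 - 7) - 25) = -348*(((7/(-2))*11 - 7) - 25) = -348*(((7*(-1/2))*11 - 7) - 25) = -348*((-7/2*11 - 7) - 25) = -348*((-77/2 - 7) - 25) = -348*(-91/2 - 25) = -348*(-141/2) = 24534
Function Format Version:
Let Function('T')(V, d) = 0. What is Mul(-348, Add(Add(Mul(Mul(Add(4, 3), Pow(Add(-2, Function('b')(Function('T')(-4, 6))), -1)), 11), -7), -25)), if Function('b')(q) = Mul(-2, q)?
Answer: 24534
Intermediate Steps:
Mul(-348, Add(Add(Mul(Mul(Add(4, 3), Pow(Add(-2, Function('b')(Function('T')(-4, 6))), -1)), 11), -7), -25)) = Mul(-348, Add(Add(Mul(Mul(Add(4, 3), Pow(Add(-2, Mul(-2, 0)), -1)), 11), -7), -25)) = Mul(-348, Add(Add(Mul(Mul(7, Pow(Add(-2, 0), -1)), 11), -7), -25)) = Mul(-348, Add(Add(Mul(Mul(7, Pow(-2, -1)), 11), -7), -25)) = Mul(-348, Add(Add(Mul(Mul(7, Rational(-1, 2)), 11), -7), -25)) = Mul(-348, Add(Add(Mul(Rational(-7, 2), 11), -7), -25)) = Mul(-348, Add(Add(Rational(-77, 2), -7), -25)) = Mul(-348, Add(Rational(-91, 2), -25)) = Mul(-348, Rational(-141, 2)) = 24534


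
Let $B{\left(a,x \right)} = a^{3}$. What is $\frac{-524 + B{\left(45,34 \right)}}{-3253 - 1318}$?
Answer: $- \frac{12943}{653} \approx -19.821$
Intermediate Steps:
$\frac{-524 + B{\left(45,34 \right)}}{-3253 - 1318} = \frac{-524 + 45^{3}}{-3253 - 1318} = \frac{-524 + 91125}{-4571} = 90601 \left(- \frac{1}{4571}\right) = - \frac{12943}{653}$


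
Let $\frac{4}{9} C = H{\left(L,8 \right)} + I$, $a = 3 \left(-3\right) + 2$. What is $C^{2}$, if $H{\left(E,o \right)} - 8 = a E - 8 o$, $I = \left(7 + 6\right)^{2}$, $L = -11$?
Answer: $\frac{731025}{4} \approx 1.8276 \cdot 10^{5}$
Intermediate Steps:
$a = -7$ ($a = -9 + 2 = -7$)
$I = 169$ ($I = 13^{2} = 169$)
$H{\left(E,o \right)} = 8 - 8 o - 7 E$ ($H{\left(E,o \right)} = 8 - \left(7 E + 8 o\right) = 8 - 8 o - 7 E$)
$C = \frac{855}{2}$ ($C = \frac{9 \left(\left(8 - 64 - -77\right) + 169\right)}{4} = \frac{9 \left(\left(8 - 64 + 77\right) + 169\right)}{4} = \frac{9 \left(21 + 169\right)}{4} = \frac{9}{4} \cdot 190 = \frac{855}{2} \approx 427.5$)
$C^{2} = \left(\frac{855}{2}\right)^{2} = \frac{731025}{4}$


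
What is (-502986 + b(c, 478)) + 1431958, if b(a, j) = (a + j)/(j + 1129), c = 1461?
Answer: 1492859943/1607 ≈ 9.2897e+5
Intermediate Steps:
b(a, j) = (a + j)/(1129 + j)
(-502986 + b(c, 478)) + 1431958 = (-502986 + (1461 + 478)/(1129 + 478)) + 1431958 = (-502986 + 1939/1607) + 1431958 = -808296563/1607 + 1431958 = 1492859943/1607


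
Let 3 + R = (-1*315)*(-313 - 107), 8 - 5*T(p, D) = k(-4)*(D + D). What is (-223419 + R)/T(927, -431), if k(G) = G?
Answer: 45561/344 ≈ 132.44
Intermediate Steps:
T(p, D) = 8/5 + 8*D/5 (T(p, D) = 8/5 - (-4)*(D + D)/5 = 8/5 - (-4)*2*D/5 = 8/5 - (-8)*D/5 = 8/5 + 8*D/5)
R = 132297 (R = -3 + (-1*315)*(-313 - 107) = -3 - 315*(-420) = -3 + 132300 = 132297)
(-223419 + R)/T(927, -431) = (-223419 + 132297)/(8/5 + (8/5)*(-431)) = -91122/(8/5 - 3448/5) = -91122/(-688) = -91122*(-1/688) = 45561/344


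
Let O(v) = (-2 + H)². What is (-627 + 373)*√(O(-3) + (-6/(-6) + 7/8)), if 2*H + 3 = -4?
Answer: -127*√514/2 ≈ -1439.6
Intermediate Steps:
H = -7/2 (H = -3/2 + (½)*(-4) = -3/2 - 2 = -7/2 ≈ -3.5000)
O(v) = 121/4 (O(v) = (-2 - 7/2)² = (-11/2)² = 121/4)
(-627 + 373)*√(O(-3) + (-6/(-6) + 7/8)) = (-627 + 373)*√(121/4 + (-6/(-6) + 7/8)) = -254*√(121/4 + (-6*(-⅙) + 7*(⅛))) = -254*√(121/4 + (1 + 7/8)) = -254*√(121/4 + 15/8) = -127*√514/2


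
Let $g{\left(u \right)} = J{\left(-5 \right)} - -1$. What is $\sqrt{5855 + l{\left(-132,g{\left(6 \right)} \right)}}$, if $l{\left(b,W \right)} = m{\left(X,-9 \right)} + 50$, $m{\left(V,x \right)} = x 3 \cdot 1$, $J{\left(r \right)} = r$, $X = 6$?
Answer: $\sqrt{5878} \approx 76.668$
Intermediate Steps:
$m{\left(V,x \right)} = 3 x$ ($m{\left(V,x \right)} = 3 x 1 = 3 x$)
$g{\left(u \right)} = -4$ ($g{\left(u \right)} = -5 - -1 = -5 + 1 = -4$)
$l{\left(b,W \right)} = 23$ ($l{\left(b,W \right)} = 3 \left(-9\right) + 50 = -27 + 50 = 23$)
$\sqrt{5855 + l{\left(-132,g{\left(6 \right)} \right)}} = \sqrt{5855 + 23} = \sqrt{5878}$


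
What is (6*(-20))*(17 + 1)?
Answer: -2160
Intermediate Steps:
(6*(-20))*(17 + 1) = -120*18 = -2160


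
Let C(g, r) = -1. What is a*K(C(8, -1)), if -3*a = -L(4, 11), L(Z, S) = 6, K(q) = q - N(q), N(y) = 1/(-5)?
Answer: -8/5 ≈ -1.6000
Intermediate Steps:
N(y) = -1/5
K(q) = 1/5 + q (K(q) = q - 1*(-1/5) = q + 1/5 = 1/5 + q)
a = 2 (a = -(-1)*6/3 = -1/3*(-6) = 2)
a*K(C(8, -1)) = 2*(1/5 - 1) = 2*(-4/5) = -8/5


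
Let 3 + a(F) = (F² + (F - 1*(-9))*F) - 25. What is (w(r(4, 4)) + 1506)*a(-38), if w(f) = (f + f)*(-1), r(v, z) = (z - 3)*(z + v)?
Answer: 3751820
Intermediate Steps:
r(v, z) = (-3 + z)*(v + z)
w(f) = -2*f (w(f) = (2*f)*(-1) = -2*f)
a(F) = -28 + F² + F*(9 + F) (a(F) = -3 + ((F² + (F - 1*(-9))*F) - 25) = -3 + ((F² + (F + 9)*F) - 25) = -3 + ((F² + (9 + F)*F) - 25) = -3 + ((F² + F*(9 + F)) - 25) = -3 + (-25 + F² + F*(9 + F)) = -28 + F² + F*(9 + F))
(w(r(4, 4)) + 1506)*a(-38) = (-2*(4² - 3*4 - 3*4 + 4*4) + 1506)*(-28 + 2*(-38)² + 9*(-38)) = (-2*(16 - 12 - 12 + 16) + 1506)*(-28 + 2*1444 - 342) = (-2*8 + 1506)*(-28 + 2888 - 342) = (-16 + 1506)*2518 = 1490*2518 = 3751820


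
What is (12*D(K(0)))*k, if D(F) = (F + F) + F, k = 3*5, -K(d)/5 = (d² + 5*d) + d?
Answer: 0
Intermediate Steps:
K(d) = -30*d - 5*d² (K(d) = -5*((d² + 5*d) + d) = -5*(d² + 6*d) = -30*d - 5*d²)
k = 15
D(F) = 3*F (D(F) = 2*F + F = 3*F)
(12*D(K(0)))*k = (12*(3*(-5*0*(6 + 0))))*15 = (12*(3*(-5*0*6)))*15 = (12*(3*0))*15 = (12*0)*15 = 0*15 = 0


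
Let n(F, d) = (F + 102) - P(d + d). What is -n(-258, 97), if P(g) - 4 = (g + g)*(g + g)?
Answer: 150704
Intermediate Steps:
P(g) = 4 + 4*g² (P(g) = 4 + (g + g)*(g + g) = 4 + (2*g)*(2*g) = 4 + 4*g²)
n(F, d) = 98 + F - 16*d² (n(F, d) = (F + 102) - (4 + 4*(d + d)²) = (102 + F) - (4 + 4*(2*d)²) = (102 + F) - (4 + 4*(4*d²)) = (102 + F) - (4 + 16*d²) = (102 + F) + (-4 - 16*d²) = 98 + F - 16*d²)
-n(-258, 97) = -(98 - 258 - 16*97²) = -(98 - 258 - 16*9409) = -(98 - 258 - 150544) = -1*(-150704) = 150704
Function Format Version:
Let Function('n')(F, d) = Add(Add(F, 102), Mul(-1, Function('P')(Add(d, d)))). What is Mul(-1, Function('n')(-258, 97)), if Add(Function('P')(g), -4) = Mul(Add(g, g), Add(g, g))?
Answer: 150704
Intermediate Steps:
Function('P')(g) = Add(4, Mul(4, Pow(g, 2))) (Function('P')(g) = Add(4, Mul(Add(g, g), Add(g, g))) = Add(4, Mul(Mul(2, g), Mul(2, g))) = Add(4, Mul(4, Pow(g, 2))))
Function('n')(F, d) = Add(98, F, Mul(-16, Pow(d, 2))) (Function('n')(F, d) = Add(Add(F, 102), Mul(-1, Add(4, Mul(4, Pow(Add(d, d), 2))))) = Add(Add(102, F), Mul(-1, Add(4, Mul(4, Pow(Mul(2, d), 2))))) = Add(Add(102, F), Mul(-1, Add(4, Mul(4, Mul(4, Pow(d, 2)))))) = Add(Add(102, F), Mul(-1, Add(4, Mul(16, Pow(d, 2))))) = Add(Add(102, F), Add(-4, Mul(-16, Pow(d, 2)))) = Add(98, F, Mul(-16, Pow(d, 2))))
Mul(-1, Function('n')(-258, 97)) = Mul(-1, Add(98, -258, Mul(-16, Pow(97, 2)))) = Mul(-1, Add(98, -258, Mul(-16, 9409))) = Mul(-1, Add(98, -258, -150544)) = Mul(-1, -150704) = 150704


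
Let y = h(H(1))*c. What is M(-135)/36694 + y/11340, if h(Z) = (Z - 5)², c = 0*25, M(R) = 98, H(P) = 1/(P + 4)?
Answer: 7/2621 ≈ 0.0026707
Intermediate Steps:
H(P) = 1/(4 + P)
c = 0
h(Z) = (-5 + Z)²
y = 0 (y = (-5 + 1/(4 + 1))²*0 = (-5 + 1/5)²*0 = (-5 + ⅕)²*0 = (-24/5)²*0 = (576/25)*0 = 0)
M(-135)/36694 + y/11340 = 98/36694 + 0/11340 = 98*(1/36694) + 0*(1/11340) = 7/2621 + 0 = 7/2621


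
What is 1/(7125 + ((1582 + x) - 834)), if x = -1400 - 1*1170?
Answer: 1/5303 ≈ 0.00018857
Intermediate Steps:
x = -2570 (x = -1400 - 1170 = -2570)
1/(7125 + ((1582 + x) - 834)) = 1/(7125 + ((1582 - 2570) - 834)) = 1/(7125 + (-988 - 834)) = 1/(7125 - 1822) = 1/5303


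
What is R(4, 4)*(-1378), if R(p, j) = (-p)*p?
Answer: 22048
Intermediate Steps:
R(p, j) = -p²
R(4, 4)*(-1378) = -1*4²*(-1378) = -1*16*(-1378) = -16*(-1378) = 22048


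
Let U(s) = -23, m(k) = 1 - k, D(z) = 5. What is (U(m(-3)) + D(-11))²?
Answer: 324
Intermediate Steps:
(U(m(-3)) + D(-11))² = (-23 + 5)² = (-18)² = 324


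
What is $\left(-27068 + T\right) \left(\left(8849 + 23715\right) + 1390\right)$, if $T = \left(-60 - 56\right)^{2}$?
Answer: $-462181848$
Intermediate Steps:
$T = 13456$ ($T = \left(-116\right)^{2} = 13456$)
$\left(-27068 + T\right) \left(\left(8849 + 23715\right) + 1390\right) = \left(-27068 + 13456\right) \left(\left(8849 + 23715\right) + 1390\right) = - 13612 \left(32564 + 1390\right) = \left(-13612\right) 33954 = -462181848$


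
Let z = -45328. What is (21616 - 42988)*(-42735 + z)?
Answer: 1882082436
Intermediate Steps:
(21616 - 42988)*(-42735 + z) = (21616 - 42988)*(-42735 - 45328) = -21372*(-88063) = 1882082436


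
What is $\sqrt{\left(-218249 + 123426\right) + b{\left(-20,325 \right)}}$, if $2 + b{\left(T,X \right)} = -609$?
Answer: $i \sqrt{95434} \approx 308.92 i$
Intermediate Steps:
$b{\left(T,X \right)} = -611$ ($b{\left(T,X \right)} = -2 - 609 = -611$)
$\sqrt{\left(-218249 + 123426\right) + b{\left(-20,325 \right)}} = \sqrt{\left(-218249 + 123426\right) - 611} = \sqrt{-94823 - 611} = \sqrt{-95434} = i \sqrt{95434}$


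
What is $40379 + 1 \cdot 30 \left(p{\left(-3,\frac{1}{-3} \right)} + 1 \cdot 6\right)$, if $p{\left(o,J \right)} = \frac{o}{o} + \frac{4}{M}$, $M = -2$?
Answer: $40529$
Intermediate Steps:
$p{\left(o,J \right)} = -1$ ($p{\left(o,J \right)} = \frac{o}{o} + \frac{4}{-2} = 1 + 4 \left(- \frac{1}{2}\right) = 1 - 2 = -1$)
$40379 + 1 \cdot 30 \left(p{\left(-3,\frac{1}{-3} \right)} + 1 \cdot 6\right) = 40379 + 1 \cdot 30 \left(-1 + 1 \cdot 6\right) = 40379 + 30 \left(-1 + 6\right) = 40379 + 30 \cdot 5 = 40379 + 150 = 40529$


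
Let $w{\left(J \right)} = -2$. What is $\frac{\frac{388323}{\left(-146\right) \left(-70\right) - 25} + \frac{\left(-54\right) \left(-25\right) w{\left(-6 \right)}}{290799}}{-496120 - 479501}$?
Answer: $- \frac{4181348651}{107126647628515} \approx -3.9032 \cdot 10^{-5}$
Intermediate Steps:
$\frac{\frac{388323}{\left(-146\right) \left(-70\right) - 25} + \frac{\left(-54\right) \left(-25\right) w{\left(-6 \right)}}{290799}}{-496120 - 479501} = \frac{\frac{388323}{\left(-146\right) \left(-70\right) - 25} + \frac{\left(-54\right) \left(-25\right) \left(-2\right)}{290799}}{-496120 - 479501} = \frac{\frac{388323}{10220 - 25} + 1350 \left(-2\right) \frac{1}{290799}}{-496120 - 479501} = \frac{\frac{388323}{10195} - \frac{300}{32311}}{-975621} = \left(388323 \cdot \frac{1}{10195} - \frac{300}{32311}\right) \left(- \frac{1}{975621}\right) = \left(\frac{388323}{10195} - \frac{300}{32311}\right) \left(- \frac{1}{975621}\right) = \frac{12544045953}{329410645} \left(- \frac{1}{975621}\right) = - \frac{4181348651}{107126647628515}$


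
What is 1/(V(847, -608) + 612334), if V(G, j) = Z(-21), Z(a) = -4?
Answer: 1/612330 ≈ 1.6331e-6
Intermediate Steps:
V(G, j) = -4
1/(V(847, -608) + 612334) = 1/(-4 + 612334) = 1/612330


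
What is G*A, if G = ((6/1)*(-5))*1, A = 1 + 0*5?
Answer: -30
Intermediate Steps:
A = 1 (A = 1 + 0 = 1)
G = -30 (G = ((6*1)*(-5))*1 = (6*(-5))*1 = -30*1 = -30)
G*A = -30*1 = -30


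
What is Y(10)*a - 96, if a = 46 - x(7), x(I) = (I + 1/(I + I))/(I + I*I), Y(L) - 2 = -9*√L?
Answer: -1667/392 - 323685*√10/784 ≈ -1309.8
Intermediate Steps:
Y(L) = 2 - 9*√L
x(I) = (I + 1/(2*I))/(I + I²)
a = 35965/784 (a = 46 - (½ + 7²)/(7²*(1 + 7)) = 46 - (½ + 49)/(49*8) = 46 - 99/(49*8*2) = 46 - 1*99/784 = 46 - 99/784 = 35965/784 ≈ 45.874)
Y(10)*a - 96 = (2 - 9*√10)*(35965/784) - 96 = (35965/392 - 323685*√10/784) - 96 = -1667/392 - 323685*√10/784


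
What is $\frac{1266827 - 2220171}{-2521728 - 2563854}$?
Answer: $\frac{476672}{2542791} \approx 0.18746$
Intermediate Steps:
$\frac{1266827 - 2220171}{-2521728 - 2563854} = - \frac{953344}{-5085582} = \left(-953344\right) \left(- \frac{1}{5085582}\right) = \frac{476672}{2542791}$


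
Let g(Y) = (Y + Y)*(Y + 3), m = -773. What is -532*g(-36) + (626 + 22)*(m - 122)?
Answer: -1843992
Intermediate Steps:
g(Y) = 2*Y*(3 + Y) (g(Y) = (2*Y)*(3 + Y) = 2*Y*(3 + Y))
-532*g(-36) + (626 + 22)*(m - 122) = -1064*(-36)*(3 - 36) + (626 + 22)*(-773 - 122) = -1064*(-36)*(-33) + 648*(-895) = -532*2376 - 579960 = -1264032 - 579960 = -1843992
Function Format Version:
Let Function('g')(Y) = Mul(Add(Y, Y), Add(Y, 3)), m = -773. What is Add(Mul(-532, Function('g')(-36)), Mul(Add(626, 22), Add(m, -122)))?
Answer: -1843992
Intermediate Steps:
Function('g')(Y) = Mul(2, Y, Add(3, Y)) (Function('g')(Y) = Mul(Mul(2, Y), Add(3, Y)) = Mul(2, Y, Add(3, Y)))
Add(Mul(-532, Function('g')(-36)), Mul(Add(626, 22), Add(m, -122))) = Add(Mul(-532, Mul(2, -36, Add(3, -36))), Mul(Add(626, 22), Add(-773, -122))) = Add(Mul(-532, Mul(2, -36, -33)), Mul(648, -895)) = Add(Mul(-532, 2376), -579960) = Add(-1264032, -579960) = -1843992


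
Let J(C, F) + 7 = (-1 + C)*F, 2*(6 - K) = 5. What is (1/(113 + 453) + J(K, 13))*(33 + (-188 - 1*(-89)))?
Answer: -476322/283 ≈ -1683.1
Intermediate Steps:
K = 7/2 (K = 6 - ½*5 = 6 - 5/2 = 7/2 ≈ 3.5000)
J(C, F) = -7 + F*(-1 + C) (J(C, F) = -7 + (-1 + C)*F = -7 + F*(-1 + C))
(1/(113 + 453) + J(K, 13))*(33 + (-188 - 1*(-89))) = (1/(113 + 453) + (-7 - 1*13 + (7/2)*13))*(33 + (-188 - 1*(-89))) = (1/566 + (-7 - 13 + 91/2))*(33 + (-188 + 89)) = (1/566 + 51/2)*(33 - 99) = (7217/283)*(-66) = -476322/283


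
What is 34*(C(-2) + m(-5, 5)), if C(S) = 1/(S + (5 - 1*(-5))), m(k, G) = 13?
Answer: 1785/4 ≈ 446.25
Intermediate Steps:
C(S) = 1/(10 + S) (C(S) = 1/(S + (5 + 5)) = 1/(S + 10) = 1/(10 + S))
34*(C(-2) + m(-5, 5)) = 34*(1/(10 - 2) + 13) = 34*(1/8 + 13) = 34*(⅛ + 13) = 34*(105/8) = 1785/4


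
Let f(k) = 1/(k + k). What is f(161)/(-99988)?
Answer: -1/32196136 ≈ -3.1060e-8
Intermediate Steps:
f(k) = 1/(2*k)
f(161)/(-99988) = ((1/2)/161)/(-99988) = ((1/2)*(1/161))*(-1/99988) = (1/322)*(-1/99988) = -1/32196136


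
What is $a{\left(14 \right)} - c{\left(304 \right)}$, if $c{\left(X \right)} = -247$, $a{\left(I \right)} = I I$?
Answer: $443$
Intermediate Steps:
$a{\left(I \right)} = I^{2}$
$a{\left(14 \right)} - c{\left(304 \right)} = 14^{2} - -247 = 196 + 247 = 443$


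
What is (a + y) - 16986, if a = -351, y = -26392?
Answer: -43729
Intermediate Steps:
(a + y) - 16986 = (-351 - 26392) - 16986 = -26743 - 16986 = -43729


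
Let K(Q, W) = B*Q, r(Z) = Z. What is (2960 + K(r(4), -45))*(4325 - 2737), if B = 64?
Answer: 5107008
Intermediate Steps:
K(Q, W) = 64*Q
(2960 + K(r(4), -45))*(4325 - 2737) = (2960 + 64*4)*(4325 - 2737) = (2960 + 256)*1588 = 3216*1588 = 5107008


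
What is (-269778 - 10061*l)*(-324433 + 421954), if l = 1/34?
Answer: -895487850273/34 ≈ -2.6338e+10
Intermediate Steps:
l = 1/34 ≈ 0.029412
(-269778 - 10061*l)*(-324433 + 421954) = (-269778 - 10061*1/34)*(-324433 + 421954) = (-269778 - 10061/34)*97521 = -9182513/34*97521 = -895487850273/34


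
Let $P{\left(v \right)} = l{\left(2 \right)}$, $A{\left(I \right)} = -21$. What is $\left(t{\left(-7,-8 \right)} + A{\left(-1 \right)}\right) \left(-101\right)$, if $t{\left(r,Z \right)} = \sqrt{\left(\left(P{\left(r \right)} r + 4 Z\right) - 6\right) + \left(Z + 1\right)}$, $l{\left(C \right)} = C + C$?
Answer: $2121 - 101 i \sqrt{73} \approx 2121.0 - 862.94 i$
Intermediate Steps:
$l{\left(C \right)} = 2 C$
$P{\left(v \right)} = 4$ ($P{\left(v \right)} = 2 \cdot 2 = 4$)
$t{\left(r,Z \right)} = \sqrt{-5 + 4 r + 5 Z}$ ($t{\left(r,Z \right)} = \sqrt{\left(\left(4 r + 4 Z\right) - 6\right) + \left(Z + 1\right)} = \sqrt{\left(\left(4 Z + 4 r\right) - 6\right) + \left(1 + Z\right)} = \sqrt{\left(-6 + 4 Z + 4 r\right) + \left(1 + Z\right)} = \sqrt{-5 + 4 r + 5 Z}$)
$\left(t{\left(-7,-8 \right)} + A{\left(-1 \right)}\right) \left(-101\right) = \left(\sqrt{-5 + 4 \left(-7\right) + 5 \left(-8\right)} - 21\right) \left(-101\right) = \left(\sqrt{-5 - 28 - 40} - 21\right) \left(-101\right) = \left(\sqrt{-73} - 21\right) \left(-101\right) = \left(i \sqrt{73} - 21\right) \left(-101\right) = \left(-21 + i \sqrt{73}\right) \left(-101\right) = 2121 - 101 i \sqrt{73}$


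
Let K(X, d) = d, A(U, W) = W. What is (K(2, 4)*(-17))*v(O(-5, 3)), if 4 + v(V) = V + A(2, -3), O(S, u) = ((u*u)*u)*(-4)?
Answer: 7820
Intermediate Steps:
O(S, u) = -4*u³ (O(S, u) = (u²*u)*(-4) = u³*(-4) = -4*u³)
v(V) = -7 + V (v(V) = -4 + (V - 3) = -4 + (-3 + V) = -7 + V)
(K(2, 4)*(-17))*v(O(-5, 3)) = (4*(-17))*(-7 - 4*3³) = -68*(-7 - 4*27) = -68*(-7 - 108) = -68*(-115) = 7820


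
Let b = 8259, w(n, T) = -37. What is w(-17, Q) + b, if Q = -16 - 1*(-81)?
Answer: 8222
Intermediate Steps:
Q = 65 (Q = -16 + 81 = 65)
w(-17, Q) + b = -37 + 8259 = 8222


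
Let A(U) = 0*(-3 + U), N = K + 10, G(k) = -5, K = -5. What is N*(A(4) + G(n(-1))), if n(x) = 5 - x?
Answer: -25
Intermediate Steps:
N = 5 (N = -5 + 10 = 5)
A(U) = 0
N*(A(4) + G(n(-1))) = 5*(0 - 5) = 5*(-5) = -25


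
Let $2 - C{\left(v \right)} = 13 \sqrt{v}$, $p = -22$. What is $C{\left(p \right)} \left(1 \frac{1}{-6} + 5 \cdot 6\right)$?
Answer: $\frac{179}{3} - \frac{2327 i \sqrt{22}}{6} \approx 59.667 - 1819.1 i$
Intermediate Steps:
$C{\left(v \right)} = 2 - 13 \sqrt{v}$
$C{\left(p \right)} \left(1 \frac{1}{-6} + 5 \cdot 6\right) = \left(2 - 13 \sqrt{-22}\right) \left(1 \frac{1}{-6} + 5 \cdot 6\right) = \left(2 - 13 i \sqrt{22}\right) \left(1 \left(- \frac{1}{6}\right) + 30\right) = \left(2 - 13 i \sqrt{22}\right) \left(- \frac{1}{6} + 30\right) = \left(2 - 13 i \sqrt{22}\right) \frac{179}{6} = \frac{179}{3} - \frac{2327 i \sqrt{22}}{6}$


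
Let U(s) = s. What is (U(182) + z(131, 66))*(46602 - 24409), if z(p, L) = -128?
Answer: 1198422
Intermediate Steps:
(U(182) + z(131, 66))*(46602 - 24409) = (182 - 128)*(46602 - 24409) = 54*22193 = 1198422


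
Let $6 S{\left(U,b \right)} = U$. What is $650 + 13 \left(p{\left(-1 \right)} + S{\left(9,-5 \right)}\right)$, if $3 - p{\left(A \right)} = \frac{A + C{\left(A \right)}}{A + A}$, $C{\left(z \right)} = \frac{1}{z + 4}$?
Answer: $\frac{4225}{6} \approx 704.17$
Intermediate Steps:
$S{\left(U,b \right)} = \frac{U}{6}$
$C{\left(z \right)} = \frac{1}{4 + z}$
$p{\left(A \right)} = 3 - \frac{A + \frac{1}{4 + A}}{2 A}$ ($p{\left(A \right)} = 3 - \frac{A + \frac{1}{4 + A}}{A + A} = 3 - \frac{A + \frac{1}{4 + A}}{2 A}$)
$650 + 13 \left(p{\left(-1 \right)} + S{\left(9,-5 \right)}\right) = 650 + 13 \left(\frac{-1 + 5 \left(-1\right) \left(4 - 1\right)}{2 \left(-1\right) \left(4 - 1\right)} + \frac{1}{6} \cdot 9\right) = 650 + 13 \left(\frac{1}{2} \left(-1\right) \frac{1}{3} \left(-1 + 5 \left(-1\right) 3\right) + \frac{3}{2}\right) = 650 + 13 \left(\frac{1}{2} \left(-1\right) \frac{1}{3} \left(-1 - 15\right) + \frac{3}{2}\right) = 650 + 13 \left(\frac{1}{2} \left(-1\right) \frac{1}{3} \left(-16\right) + \frac{3}{2}\right) = 650 + 13 \left(\frac{8}{3} + \frac{3}{2}\right) = 650 + 13 \cdot \frac{25}{6} = 650 + \frac{325}{6} = \frac{4225}{6}$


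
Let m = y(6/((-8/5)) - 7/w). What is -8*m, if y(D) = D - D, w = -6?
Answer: 0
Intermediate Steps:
y(D) = 0
m = 0
-8*m = -8*0 = 0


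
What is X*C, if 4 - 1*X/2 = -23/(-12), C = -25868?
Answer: -323350/3 ≈ -1.0778e+5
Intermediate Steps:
X = 25/6 (X = 8 - (-46)/(-12) = 8 - (-46)*(-1)/12 = 8 - 2*23/12 = 8 - 23/6 = 25/6 ≈ 4.1667)
X*C = (25/6)*(-25868) = -323350/3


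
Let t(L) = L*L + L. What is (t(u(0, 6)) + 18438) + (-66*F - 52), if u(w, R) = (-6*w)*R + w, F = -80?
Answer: 23666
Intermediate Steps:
u(w, R) = w - 6*R*w (u(w, R) = -6*R*w + w = w - 6*R*w)
t(L) = L + L**2 (t(L) = L**2 + L = L + L**2)
(t(u(0, 6)) + 18438) + (-66*F - 52) = ((0*(1 - 6*6))*(1 + 0*(1 - 6*6)) + 18438) + (-66*(-80) - 52) = ((0*(1 - 36))*(1 + 0*(1 - 36)) + 18438) + (5280 - 52) = ((0*(-35))*(1 + 0*(-35)) + 18438) + 5228 = (0*(1 + 0) + 18438) + 5228 = (0*1 + 18438) + 5228 = (0 + 18438) + 5228 = 18438 + 5228 = 23666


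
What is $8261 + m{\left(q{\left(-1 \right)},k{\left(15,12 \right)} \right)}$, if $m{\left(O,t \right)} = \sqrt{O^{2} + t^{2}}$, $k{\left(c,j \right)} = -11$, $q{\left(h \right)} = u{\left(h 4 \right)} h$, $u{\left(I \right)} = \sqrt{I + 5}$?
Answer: $8261 + \sqrt{122} \approx 8272.0$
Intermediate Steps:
$u{\left(I \right)} = \sqrt{5 + I}$
$q{\left(h \right)} = h \sqrt{5 + 4 h}$ ($q{\left(h \right)} = \sqrt{5 + h 4} h = \sqrt{5 + 4 h} h = h \sqrt{5 + 4 h}$)
$8261 + m{\left(q{\left(-1 \right)},k{\left(15,12 \right)} \right)} = 8261 + \sqrt{\left(- \sqrt{5 + 4 \left(-1\right)}\right)^{2} + \left(-11\right)^{2}} = 8261 + \sqrt{\left(- \sqrt{5 - 4}\right)^{2} + 121} = 8261 + \sqrt{\left(- \sqrt{1}\right)^{2} + 121} = 8261 + \sqrt{\left(\left(-1\right) 1\right)^{2} + 121} = 8261 + \sqrt{\left(-1\right)^{2} + 121} = 8261 + \sqrt{1 + 121} = 8261 + \sqrt{122}$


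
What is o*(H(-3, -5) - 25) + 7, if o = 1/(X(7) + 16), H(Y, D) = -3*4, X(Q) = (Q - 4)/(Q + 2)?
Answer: 232/49 ≈ 4.7347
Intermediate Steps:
X(Q) = (-4 + Q)/(2 + Q)
H(Y, D) = -12
o = 3/49 (o = 1/((-4 + 7)/(2 + 7) + 16) = 1/(3/9 + 16) = 1/((1/9)*3 + 16) = 1/(1/3 + 16) = 1/(49/3) = 3/49 ≈ 0.061224)
o*(H(-3, -5) - 25) + 7 = 3*(-12 - 25)/49 + 7 = (3/49)*(-37) + 7 = -111/49 + 7 = 232/49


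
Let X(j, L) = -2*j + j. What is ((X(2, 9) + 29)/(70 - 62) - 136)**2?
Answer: 1125721/64 ≈ 17589.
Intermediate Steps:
X(j, L) = -j
((X(2, 9) + 29)/(70 - 62) - 136)**2 = ((-1*2 + 29)/(70 - 62) - 136)**2 = ((-2 + 29)/8 - 136)**2 = (27*(1/8) - 136)**2 = (27/8 - 136)**2 = (-1061/8)**2 = 1125721/64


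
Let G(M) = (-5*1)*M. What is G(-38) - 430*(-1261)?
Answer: 542420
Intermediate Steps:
G(M) = -5*M
G(-38) - 430*(-1261) = -5*(-38) - 430*(-1261) = 190 + 542230 = 542420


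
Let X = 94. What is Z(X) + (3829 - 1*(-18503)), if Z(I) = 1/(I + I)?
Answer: 4198417/188 ≈ 22332.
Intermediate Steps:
Z(I) = 1/(2*I)
Z(X) + (3829 - 1*(-18503)) = (1/2)/94 + (3829 - 1*(-18503)) = (1/2)*(1/94) + (3829 + 18503) = 1/188 + 22332 = 4198417/188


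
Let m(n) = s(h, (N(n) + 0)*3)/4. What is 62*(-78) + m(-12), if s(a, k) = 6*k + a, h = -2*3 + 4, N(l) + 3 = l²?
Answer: -4202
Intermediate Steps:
N(l) = -3 + l²
h = -2 (h = -6 + 4 = -2)
s(a, k) = a + 6*k
m(n) = -14 + 9*n²/2 (m(n) = (-2 + 6*(((-3 + n²) + 0)*3))/4 = (-2 + 6*((-3 + n²)*3))*(¼) = (-2 + 6*(-9 + 3*n²))*(¼) = (-2 + (-54 + 18*n²))*(¼) = (-56 + 18*n²)*(¼) = -14 + 9*n²/2)
62*(-78) + m(-12) = 62*(-78) + (-14 + (9/2)*(-12)²) = -4836 + (-14 + (9/2)*144) = -4836 + (-14 + 648) = -4836 + 634 = -4202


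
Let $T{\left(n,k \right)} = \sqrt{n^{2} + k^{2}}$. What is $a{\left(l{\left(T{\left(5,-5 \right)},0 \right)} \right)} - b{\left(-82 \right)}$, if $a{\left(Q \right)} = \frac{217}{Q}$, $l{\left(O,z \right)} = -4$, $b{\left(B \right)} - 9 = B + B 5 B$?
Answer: $- \frac{134405}{4} \approx -33601.0$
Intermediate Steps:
$b{\left(B \right)} = 9 + B + 5 B^{2}$ ($b{\left(B \right)} = 9 + \left(B + B 5 B\right) = 9 + \left(B + 5 B B\right) = 9 + \left(B + 5 B^{2}\right) = 9 + B + 5 B^{2}$)
$T{\left(n,k \right)} = \sqrt{k^{2} + n^{2}}$
$a{\left(l{\left(T{\left(5,-5 \right)},0 \right)} \right)} - b{\left(-82 \right)} = \frac{217}{-4} - \left(9 - 82 + 5 \left(-82\right)^{2}\right) = 217 \left(- \frac{1}{4}\right) - \left(9 - 82 + 5 \cdot 6724\right) = - \frac{217}{4} - \left(9 - 82 + 33620\right) = - \frac{217}{4} - 33547 = - \frac{134405}{4}$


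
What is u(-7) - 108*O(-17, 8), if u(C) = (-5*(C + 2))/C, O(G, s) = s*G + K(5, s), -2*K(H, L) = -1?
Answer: 102413/7 ≈ 14630.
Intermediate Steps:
K(H, L) = ½ (K(H, L) = -½*(-1) = ½)
O(G, s) = ½ + G*s (O(G, s) = s*G + ½ = G*s + ½ = ½ + G*s)
u(C) = (-10 - 5*C)/C (u(C) = (-5*(2 + C))/C = (-10 - 5*C)/C)
u(-7) - 108*O(-17, 8) = (-5 - 10/(-7)) - 108*(½ - 17*8) = (-5 - 10*(-⅐)) - 108*(½ - 136) = (-5 + 10/7) - 108*(-271/2) = -25/7 + 14634 = 102413/7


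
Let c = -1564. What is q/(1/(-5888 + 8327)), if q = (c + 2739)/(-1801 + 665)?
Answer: -2865825/1136 ≈ -2522.7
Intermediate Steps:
q = -1175/1136 (q = (-1564 + 2739)/(-1801 + 665) = 1175/(-1136) = 1175*(-1/1136) = -1175/1136 ≈ -1.0343)
q/(1/(-5888 + 8327)) = -1175/(1136*(1/(-5888 + 8327))) = -1175/(1136*(1/2439)) = -1175/(1136*1/2439) = -1175/1136*2439 = -2865825/1136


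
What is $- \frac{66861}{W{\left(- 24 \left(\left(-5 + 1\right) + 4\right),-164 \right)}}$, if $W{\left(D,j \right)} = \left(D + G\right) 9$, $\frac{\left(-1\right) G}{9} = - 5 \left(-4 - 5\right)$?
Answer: $\frac{7429}{405} \approx 18.343$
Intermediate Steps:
$G = -405$ ($G = - 9 \left(- 5 \left(-4 - 5\right)\right) = - 9 \left(\left(-5\right) \left(-9\right)\right) = \left(-9\right) 45 = -405$)
$W{\left(D,j \right)} = -3645 + 9 D$ ($W{\left(D,j \right)} = \left(D - 405\right) 9 = \left(-405 + D\right) 9 = -3645 + 9 D$)
$- \frac{66861}{W{\left(- 24 \left(\left(-5 + 1\right) + 4\right),-164 \right)}} = - \frac{66861}{-3645 + 9 \left(- 24 \left(\left(-5 + 1\right) + 4\right)\right)} = - \frac{66861}{-3645 + 9 \left(- 24 \left(-4 + 4\right)\right)} = - \frac{66861}{-3645 + 9 \left(\left(-24\right) 0\right)} = - \frac{66861}{-3645 + 9 \cdot 0} = - \frac{66861}{-3645 + 0} = - \frac{66861}{-3645} = \left(-66861\right) \left(- \frac{1}{3645}\right) = \frac{7429}{405}$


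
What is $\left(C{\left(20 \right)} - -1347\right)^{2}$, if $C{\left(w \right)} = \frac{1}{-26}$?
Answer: $\frac{1226470441}{676} \approx 1.8143 \cdot 10^{6}$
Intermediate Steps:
$C{\left(w \right)} = - \frac{1}{26}$
$\left(C{\left(20 \right)} - -1347\right)^{2} = \left(- \frac{1}{26} - -1347\right)^{2} = \left(- \frac{1}{26} + 1347\right)^{2} = \left(\frac{35021}{26}\right)^{2} = \frac{1226470441}{676}$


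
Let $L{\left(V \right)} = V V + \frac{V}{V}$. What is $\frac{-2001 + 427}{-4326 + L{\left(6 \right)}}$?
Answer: $\frac{1574}{4289} \approx 0.36699$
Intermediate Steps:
$L{\left(V \right)} = 1 + V^{2}$ ($L{\left(V \right)} = V^{2} + 1 = 1 + V^{2}$)
$\frac{-2001 + 427}{-4326 + L{\left(6 \right)}} = \frac{-2001 + 427}{-4326 + \left(1 + 6^{2}\right)} = - \frac{1574}{-4326 + \left(1 + 36\right)} = - \frac{1574}{-4326 + 37} = - \frac{1574}{-4289} = \left(-1574\right) \left(- \frac{1}{4289}\right) = \frac{1574}{4289}$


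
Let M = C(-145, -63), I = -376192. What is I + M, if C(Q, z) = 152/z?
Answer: -23700248/63 ≈ -3.7619e+5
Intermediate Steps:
M = -152/63 (M = 152/(-63) = 152*(-1/63) = -152/63 ≈ -2.4127)
I + M = -376192 - 152/63 = -23700248/63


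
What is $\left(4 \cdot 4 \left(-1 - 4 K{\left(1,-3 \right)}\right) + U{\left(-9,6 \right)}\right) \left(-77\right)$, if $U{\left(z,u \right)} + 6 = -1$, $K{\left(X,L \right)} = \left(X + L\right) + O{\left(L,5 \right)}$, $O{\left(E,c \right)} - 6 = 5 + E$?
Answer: $31339$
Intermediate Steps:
$O{\left(E,c \right)} = 11 + E$ ($O{\left(E,c \right)} = 6 + \left(5 + E\right) = 11 + E$)
$K{\left(X,L \right)} = 11 + X + 2 L$ ($K{\left(X,L \right)} = \left(X + L\right) + \left(11 + L\right) = \left(L + X\right) + \left(11 + L\right) = 11 + X + 2 L$)
$U{\left(z,u \right)} = -7$ ($U{\left(z,u \right)} = -6 - 1 = -7$)
$\left(4 \cdot 4 \left(-1 - 4 K{\left(1,-3 \right)}\right) + U{\left(-9,6 \right)}\right) \left(-77\right) = \left(4 \cdot 4 \left(-1 - 4 \left(11 + 1 + 2 \left(-3\right)\right)\right) - 7\right) \left(-77\right) = \left(16 \left(-1 - 4 \left(11 + 1 - 6\right)\right) - 7\right) \left(-77\right) = \left(16 \left(-1 - 24\right) - 7\right) \left(-77\right) = \left(16 \left(-25\right) - 7\right) \left(-77\right) = \left(-400 - 7\right) \left(-77\right) = \left(-407\right) \left(-77\right) = 31339$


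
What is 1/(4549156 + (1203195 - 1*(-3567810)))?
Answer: 1/9320161 ≈ 1.0729e-7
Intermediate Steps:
1/(4549156 + (1203195 - 1*(-3567810))) = 1/(4549156 + (1203195 + 3567810)) = 1/(4549156 + 4771005) = 1/9320161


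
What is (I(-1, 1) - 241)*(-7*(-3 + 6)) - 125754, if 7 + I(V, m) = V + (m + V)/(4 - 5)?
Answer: -120525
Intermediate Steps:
I(V, m) = -7 - m (I(V, m) = -7 + (V + (m + V)/(4 - 5)) = -7 + (V + (V + m)/(-1)) = -7 + (V + (V + m)*(-1)) = -7 + (V + (-V - m)) = -7 - m)
(I(-1, 1) - 241)*(-7*(-3 + 6)) - 125754 = ((-7 - 1*1) - 241)*(-7*(-3 + 6)) - 125754 = ((-7 - 1) - 241)*(-7*3) - 125754 = (-8 - 241)*(-21) - 125754 = -249*(-21) - 125754 = 5229 - 125754 = -120525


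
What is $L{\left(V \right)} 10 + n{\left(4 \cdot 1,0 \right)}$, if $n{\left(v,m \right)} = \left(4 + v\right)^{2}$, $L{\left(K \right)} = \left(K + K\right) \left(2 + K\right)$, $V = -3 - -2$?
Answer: $44$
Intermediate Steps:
$V = -1$ ($V = -3 + 2 = -1$)
$L{\left(K \right)} = 2 K \left(2 + K\right)$
$L{\left(V \right)} 10 + n{\left(4 \cdot 1,0 \right)} = 2 \left(-1\right) \left(2 - 1\right) 10 + \left(4 + 4 \cdot 1\right)^{2} = 2 \left(-1\right) 1 \cdot 10 + \left(4 + 4\right)^{2} = \left(-2\right) 10 + 8^{2} = -20 + 64 = 44$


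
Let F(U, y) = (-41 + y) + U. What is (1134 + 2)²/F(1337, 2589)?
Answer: 1290496/3885 ≈ 332.17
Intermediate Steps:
F(U, y) = -41 + U + y
(1134 + 2)²/F(1337, 2589) = (1134 + 2)²/(-41 + 1337 + 2589) = 1136²/3885 = 1290496*(1/3885) = 1290496/3885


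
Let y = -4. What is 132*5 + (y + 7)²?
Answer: 669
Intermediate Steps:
132*5 + (y + 7)² = 132*5 + (-4 + 7)² = 660 + 3² = 660 + 9 = 669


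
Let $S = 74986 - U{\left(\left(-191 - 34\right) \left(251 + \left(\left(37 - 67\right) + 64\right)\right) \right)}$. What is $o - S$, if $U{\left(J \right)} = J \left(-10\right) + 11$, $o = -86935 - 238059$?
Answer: $241281$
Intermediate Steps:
$o = -324994$ ($o = -86935 - 238059 = -324994$)
$U{\left(J \right)} = 11 - 10 J$ ($U{\left(J \right)} = - 10 J + 11 = 11 - 10 J$)
$S = -566275$ ($S = 74986 - \left(11 - 10 \left(-191 - 34\right) \left(251 + \left(\left(37 - 67\right) + 64\right)\right)\right) = 74986 - \left(11 - 10 \left(- 225 \left(251 + \left(-30 + 64\right)\right)\right)\right) = 74986 - \left(11 - 10 \left(- 225 \left(251 + 34\right)\right)\right) = 74986 - \left(11 - 10 \left(\left(-225\right) 285\right)\right) = 74986 - \left(11 - -641250\right) = 74986 - \left(11 + 641250\right) = 74986 - 641261 = -566275$)
$o - S = -324994 - -566275 = -324994 + 566275 = 241281$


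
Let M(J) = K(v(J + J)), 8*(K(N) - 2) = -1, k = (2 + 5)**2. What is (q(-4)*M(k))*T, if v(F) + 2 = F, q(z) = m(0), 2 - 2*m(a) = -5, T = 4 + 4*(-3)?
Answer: -105/2 ≈ -52.500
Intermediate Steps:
T = -8 (T = 4 - 12 = -8)
m(a) = 7/2 (m(a) = 1 - 1/2*(-5) = 1 + 5/2 = 7/2)
q(z) = 7/2
v(F) = -2 + F
k = 49 (k = 7**2 = 49)
K(N) = 15/8 (K(N) = 2 + (1/8)*(-1) = 2 - 1/8 = 15/8)
M(J) = 15/8
(q(-4)*M(k))*T = ((7/2)*(15/8))*(-8) = (105/16)*(-8) = -105/2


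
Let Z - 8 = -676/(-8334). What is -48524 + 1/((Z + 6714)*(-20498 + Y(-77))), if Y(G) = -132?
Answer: -28040326818913607/577865114560 ≈ -48524.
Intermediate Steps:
Z = 33674/4167 (Z = 8 - 676/(-8334) = 8 - 676*(-1/8334) = 8 + 338/4167 = 33674/4167 ≈ 8.0811)
-48524 + 1/((Z + 6714)*(-20498 + Y(-77))) = -48524 + 1/((33674/4167 + 6714)*(-20498 - 132)) = -48524 + 1/((28010912/4167)*(-20630)) = -48524 + 1/(-577865114560/4167) = -48524 - 4167/577865114560 = -28040326818913607/577865114560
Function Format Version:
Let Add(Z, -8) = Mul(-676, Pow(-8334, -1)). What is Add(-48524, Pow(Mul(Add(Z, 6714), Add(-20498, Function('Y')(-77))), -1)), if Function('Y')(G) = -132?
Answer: Rational(-28040326818913607, 577865114560) ≈ -48524.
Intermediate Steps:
Z = Rational(33674, 4167) (Z = Add(8, Mul(-676, Pow(-8334, -1))) = Add(8, Mul(-676, Rational(-1, 8334))) = Add(8, Rational(338, 4167)) = Rational(33674, 4167) ≈ 8.0811)
Add(-48524, Pow(Mul(Add(Z, 6714), Add(-20498, Function('Y')(-77))), -1)) = Add(-48524, Pow(Mul(Add(Rational(33674, 4167), 6714), Add(-20498, -132)), -1)) = Add(-48524, Pow(Mul(Rational(28010912, 4167), -20630), -1)) = Add(-48524, Pow(Rational(-577865114560, 4167), -1)) = Add(-48524, Rational(-4167, 577865114560)) = Rational(-28040326818913607, 577865114560)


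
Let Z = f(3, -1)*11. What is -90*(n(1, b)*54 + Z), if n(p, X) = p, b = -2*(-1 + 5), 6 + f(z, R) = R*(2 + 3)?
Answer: 6030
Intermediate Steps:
f(z, R) = -6 + 5*R (f(z, R) = -6 + R*(2 + 3) = -6 + R*5 = -6 + 5*R)
b = -8 (b = -2*4 = -8)
Z = -121 (Z = (-6 + 5*(-1))*11 = (-6 - 5)*11 = -11*11 = -121)
-90*(n(1, b)*54 + Z) = -90*(1*54 - 121) = -90*(54 - 121) = -90*(-67) = 6030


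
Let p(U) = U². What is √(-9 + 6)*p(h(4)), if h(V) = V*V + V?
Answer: 400*I*√3 ≈ 692.82*I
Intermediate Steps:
h(V) = V + V² (h(V) = V² + V = V + V²)
√(-9 + 6)*p(h(4)) = √(-9 + 6)*(4*(1 + 4))² = √(-3)*(4*5)² = (I*√3)*20² = (I*√3)*400 = 400*I*√3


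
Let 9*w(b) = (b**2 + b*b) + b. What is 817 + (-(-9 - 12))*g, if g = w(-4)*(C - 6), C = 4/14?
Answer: 1331/3 ≈ 443.67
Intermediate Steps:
C = 2/7 (C = 4*(1/14) = 2/7 ≈ 0.28571)
w(b) = b/9 + 2*b**2/9 (w(b) = ((b**2 + b*b) + b)/9 = ((b**2 + b**2) + b)/9 = (2*b**2 + b)/9 = (b + 2*b**2)/9 = b/9 + 2*b**2/9)
g = -160/9 (g = ((1/9)*(-4)*(1 + 2*(-4)))*(2/7 - 6) = ((1/9)*(-4)*(1 - 8))*(-40/7) = ((1/9)*(-4)*(-7))*(-40/7) = (28/9)*(-40/7) = -160/9 ≈ -17.778)
817 + (-(-9 - 12))*g = 817 - (-9 - 12)*(-160/9) = 817 - 1*(-21)*(-160/9) = 817 + 21*(-160/9) = 817 - 1120/3 = 1331/3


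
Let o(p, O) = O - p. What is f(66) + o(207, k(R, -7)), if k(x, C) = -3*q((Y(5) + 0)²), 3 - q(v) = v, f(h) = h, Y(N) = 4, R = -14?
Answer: -102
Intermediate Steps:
q(v) = 3 - v
k(x, C) = 39 (k(x, C) = -3*(3 - (4 + 0)²) = -3*(3 - 1*4²) = -3*(3 - 1*16) = -3*(3 - 16) = -3*(-13) = 39)
f(66) + o(207, k(R, -7)) = 66 + (39 - 1*207) = 66 + (39 - 207) = 66 - 168 = -102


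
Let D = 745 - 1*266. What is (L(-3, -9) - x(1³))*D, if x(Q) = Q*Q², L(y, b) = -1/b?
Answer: -3832/9 ≈ -425.78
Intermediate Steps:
x(Q) = Q³
D = 479 (D = 745 - 266 = 479)
(L(-3, -9) - x(1³))*D = (-1/(-9) - (1³)³)*479 = (-1*(-⅑) - 1*1³)*479 = (⅑ - 1*1)*479 = (⅑ - 1)*479 = -8/9*479 = -3832/9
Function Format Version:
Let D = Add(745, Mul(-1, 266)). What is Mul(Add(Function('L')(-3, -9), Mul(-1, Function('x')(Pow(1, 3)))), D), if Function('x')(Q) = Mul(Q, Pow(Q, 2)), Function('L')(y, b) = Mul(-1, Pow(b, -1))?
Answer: Rational(-3832, 9) ≈ -425.78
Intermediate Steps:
Function('x')(Q) = Pow(Q, 3)
D = 479 (D = Add(745, -266) = 479)
Mul(Add(Function('L')(-3, -9), Mul(-1, Function('x')(Pow(1, 3)))), D) = Mul(Add(Mul(-1, Pow(-9, -1)), Mul(-1, Pow(Pow(1, 3), 3))), 479) = Mul(Add(Mul(-1, Rational(-1, 9)), Mul(-1, Pow(1, 3))), 479) = Mul(Add(Rational(1, 9), Mul(-1, 1)), 479) = Mul(Add(Rational(1, 9), -1), 479) = Mul(Rational(-8, 9), 479) = Rational(-3832, 9)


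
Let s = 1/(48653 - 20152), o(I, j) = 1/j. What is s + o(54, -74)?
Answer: -28427/2109074 ≈ -0.013478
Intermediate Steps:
s = 1/28501 ≈ 3.5086e-5
s + o(54, -74) = 1/28501 + 1/(-74) = 1/28501 - 1/74 = -28427/2109074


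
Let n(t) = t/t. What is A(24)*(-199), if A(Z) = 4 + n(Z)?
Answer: -995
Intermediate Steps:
n(t) = 1
A(Z) = 5 (A(Z) = 4 + 1 = 5)
A(24)*(-199) = 5*(-199) = -995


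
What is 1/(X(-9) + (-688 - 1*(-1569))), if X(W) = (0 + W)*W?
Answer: 1/962 ≈ 0.0010395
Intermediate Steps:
X(W) = W² (X(W) = W*W = W²)
1/(X(-9) + (-688 - 1*(-1569))) = 1/((-9)² + (-688 - 1*(-1569))) = 1/(81 + (-688 + 1569)) = 1/(81 + 881) = 1/962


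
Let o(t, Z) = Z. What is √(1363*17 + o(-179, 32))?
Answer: √23203 ≈ 152.33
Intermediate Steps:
√(1363*17 + o(-179, 32)) = √(1363*17 + 32) = √(23171 + 32) = √23203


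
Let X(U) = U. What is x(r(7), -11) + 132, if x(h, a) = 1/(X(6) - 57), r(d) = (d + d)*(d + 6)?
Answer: 6731/51 ≈ 131.98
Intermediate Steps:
r(d) = 2*d*(6 + d) (r(d) = (2*d)*(6 + d) = 2*d*(6 + d))
x(h, a) = -1/51 (x(h, a) = 1/(6 - 57) = 1/(-51) = -1/51)
x(r(7), -11) + 132 = -1/51 + 132 = 6731/51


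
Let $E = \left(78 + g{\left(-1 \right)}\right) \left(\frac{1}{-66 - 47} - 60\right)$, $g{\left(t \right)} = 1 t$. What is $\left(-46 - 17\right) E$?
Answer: $\frac{32894631}{113} \approx 2.911 \cdot 10^{5}$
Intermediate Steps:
$g{\left(t \right)} = t$
$E = - \frac{522137}{113}$ ($E = \left(78 - 1\right) \left(\frac{1}{-66 - 47} - 60\right) = 77 \left(\frac{1}{-113} - 60\right) = 77 \left(- \frac{1}{113} - 60\right) = 77 \left(- \frac{6781}{113}\right) = - \frac{522137}{113} \approx -4620.7$)
$\left(-46 - 17\right) E = \left(-46 - 17\right) \left(- \frac{522137}{113}\right) = \left(-63\right) \left(- \frac{522137}{113}\right) = \frac{32894631}{113}$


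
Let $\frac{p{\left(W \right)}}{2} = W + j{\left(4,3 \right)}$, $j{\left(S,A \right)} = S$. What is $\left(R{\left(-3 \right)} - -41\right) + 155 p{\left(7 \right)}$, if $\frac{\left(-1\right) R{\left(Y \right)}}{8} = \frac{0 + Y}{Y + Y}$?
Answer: $3447$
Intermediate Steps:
$R{\left(Y \right)} = -4$ ($R{\left(Y \right)} = - 8 \frac{0 + Y}{Y + Y} = - 8 \frac{Y}{2 Y} = - 8 Y \frac{1}{2 Y} = \left(-8\right) \frac{1}{2} = -4$)
$p{\left(W \right)} = 8 + 2 W$ ($p{\left(W \right)} = 2 \left(W + 4\right) = 2 \left(4 + W\right) = 8 + 2 W$)
$\left(R{\left(-3 \right)} - -41\right) + 155 p{\left(7 \right)} = \left(-4 - -41\right) + 155 \left(8 + 2 \cdot 7\right) = \left(-4 + 41\right) + 155 \left(8 + 14\right) = 37 + 155 \cdot 22 = 37 + 3410 = 3447$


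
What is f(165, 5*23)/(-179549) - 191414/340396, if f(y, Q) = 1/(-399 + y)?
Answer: -1005269581816/1787694521067 ≈ -0.56233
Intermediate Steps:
f(165, 5*23)/(-179549) - 191414/340396 = 1/((-399 + 165)*(-179549)) - 191414/340396 = -1/179549/(-234) - 191414*1/340396 = -1/234*(-1/179549) - 95707/170198 = 1/42014466 - 95707/170198 = -1005269581816/1787694521067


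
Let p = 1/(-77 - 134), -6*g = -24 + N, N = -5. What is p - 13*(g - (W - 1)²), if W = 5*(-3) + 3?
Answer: 2701849/1266 ≈ 2134.2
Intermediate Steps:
W = -12 (W = -15 + 3 = -12)
g = 29/6 (g = -(-24 - 5)/6 = -⅙*(-29) = 29/6 ≈ 4.8333)
p = -1/211 (p = 1/(-211) = -1/211 ≈ -0.0047393)
p - 13*(g - (W - 1)²) = -1/211 - 13*(29/6 - (-12 - 1)²) = -1/211 - 13*(29/6 - 1*(-13)²) = -1/211 - 13*(29/6 - 1*169) = -1/211 - 13*(29/6 - 169) = -1/211 - 13*(-985/6) = -1/211 + 12805/6 = 2701849/1266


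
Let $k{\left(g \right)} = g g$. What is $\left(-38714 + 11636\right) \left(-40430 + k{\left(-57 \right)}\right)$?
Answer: $1006787118$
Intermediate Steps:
$k{\left(g \right)} = g^{2}$
$\left(-38714 + 11636\right) \left(-40430 + k{\left(-57 \right)}\right) = \left(-38714 + 11636\right) \left(-40430 + \left(-57\right)^{2}\right) = - 27078 \left(-40430 + 3249\right) = \left(-27078\right) \left(-37181\right) = 1006787118$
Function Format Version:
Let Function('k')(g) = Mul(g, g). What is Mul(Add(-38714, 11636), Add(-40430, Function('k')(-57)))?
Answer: 1006787118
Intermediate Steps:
Function('k')(g) = Pow(g, 2)
Mul(Add(-38714, 11636), Add(-40430, Function('k')(-57))) = Mul(Add(-38714, 11636), Add(-40430, Pow(-57, 2))) = Mul(-27078, Add(-40430, 3249)) = Mul(-27078, -37181) = 1006787118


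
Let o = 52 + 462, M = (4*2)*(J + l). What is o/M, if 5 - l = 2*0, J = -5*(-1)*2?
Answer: 257/60 ≈ 4.2833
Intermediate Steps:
J = 10 (J = 5*2 = 10)
l = 5 (l = 5 - 2*0 = 5 - 1*0 = 5 + 0 = 5)
M = 120 (M = (4*2)*(10 + 5) = 8*15 = 120)
o = 514
o/M = 514/120 = 514*(1/120) = 257/60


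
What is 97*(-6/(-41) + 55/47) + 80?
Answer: 400249/1927 ≈ 207.71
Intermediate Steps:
97*(-6/(-41) + 55/47) + 80 = 97*(-6*(-1/41) + 55*(1/47)) + 80 = 97*(6/41 + 55/47) + 80 = 97*(2537/1927) + 80 = 246089/1927 + 80 = 400249/1927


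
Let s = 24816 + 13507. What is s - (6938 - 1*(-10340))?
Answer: 21045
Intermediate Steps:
s = 38323
s - (6938 - 1*(-10340)) = 38323 - (6938 - 1*(-10340)) = 38323 - (6938 + 10340) = 38323 - 1*17278 = 38323 - 17278 = 21045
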